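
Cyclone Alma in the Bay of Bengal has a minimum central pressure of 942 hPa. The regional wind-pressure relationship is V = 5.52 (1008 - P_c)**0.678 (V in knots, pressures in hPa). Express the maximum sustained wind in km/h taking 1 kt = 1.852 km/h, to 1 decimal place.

175.1 km/h

ΔP = 1008 − 942 = 66 hPa.
V ≈ 5.52 × 66^0.678 = 5.52 × 17.126 ≈ 94.534 kt.
94.534 × 1.852 ≈ 175.08 km/h → 175.1 km/h.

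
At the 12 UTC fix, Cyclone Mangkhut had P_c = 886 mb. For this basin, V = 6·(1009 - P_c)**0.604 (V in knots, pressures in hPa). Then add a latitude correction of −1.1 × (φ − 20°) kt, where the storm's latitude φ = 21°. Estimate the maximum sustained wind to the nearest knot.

109 kt

ΔP = 1009 − 886 = 123 mb.
123^0.604 ≈ 18.294.
V ≈ 6 × 18.294 ≈ 109.8 kt.
Latitude correction: −1.1 × (21 − 20) = -1.1 kt.
Corrected V ≈ 108.7 kt → 109 kt.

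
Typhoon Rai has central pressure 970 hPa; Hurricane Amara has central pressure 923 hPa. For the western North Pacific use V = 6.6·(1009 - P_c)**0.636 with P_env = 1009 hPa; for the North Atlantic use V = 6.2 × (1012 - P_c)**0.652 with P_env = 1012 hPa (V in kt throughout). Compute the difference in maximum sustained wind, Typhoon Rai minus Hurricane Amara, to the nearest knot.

-48 kt

Typhoon Rai: ΔP = 39; V ≈ 6.6 × 39^0.636 ≈ 67.84 kt.
Hurricane Amara: ΔP = 89; V ≈ 6.2 × 89^0.652 ≈ 115.72 kt.
Difference ≈ 67.84 − 115.72 = -47.88 → -48 kt.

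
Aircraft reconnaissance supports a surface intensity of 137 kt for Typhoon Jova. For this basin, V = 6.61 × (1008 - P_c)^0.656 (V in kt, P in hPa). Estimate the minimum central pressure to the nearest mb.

906 mb

ΔP = (V / 6.61)^(1/0.656) = (137/6.61)^1.524.
137/6.61 = 20.726; 20.726^1.524 ≈ 101.60 mb.
P_c = 1008 − 101.60 = 906.40 ≈ 906 mb.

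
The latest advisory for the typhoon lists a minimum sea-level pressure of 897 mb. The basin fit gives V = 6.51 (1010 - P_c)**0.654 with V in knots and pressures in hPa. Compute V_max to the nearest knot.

143 kt

ΔP = 1010 − 897 = 113 mb.
113^0.654 ≈ 22.015.
V ≈ 6.51 × 22.015 ≈ 143.3 kt.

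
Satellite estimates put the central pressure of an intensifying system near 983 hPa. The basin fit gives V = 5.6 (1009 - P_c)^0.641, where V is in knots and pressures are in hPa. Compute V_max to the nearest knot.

45 kt

ΔP = 1009 − 983 = 26 hPa.
26^0.641 ≈ 8.072.
V ≈ 5.6 × 8.072 ≈ 45.2 kt.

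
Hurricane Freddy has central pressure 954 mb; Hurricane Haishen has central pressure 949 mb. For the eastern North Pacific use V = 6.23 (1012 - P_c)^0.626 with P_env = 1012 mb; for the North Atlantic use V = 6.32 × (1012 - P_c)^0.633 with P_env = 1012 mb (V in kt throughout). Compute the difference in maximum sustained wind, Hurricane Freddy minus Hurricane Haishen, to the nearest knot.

-8 kt

Hurricane Freddy: ΔP = 58; V ≈ 6.23 × 58^0.626 ≈ 79.14 kt.
Hurricane Haishen: ΔP = 63; V ≈ 6.32 × 63^0.633 ≈ 87.04 kt.
Difference ≈ 79.14 − 87.04 = -7.90 → -8 kt.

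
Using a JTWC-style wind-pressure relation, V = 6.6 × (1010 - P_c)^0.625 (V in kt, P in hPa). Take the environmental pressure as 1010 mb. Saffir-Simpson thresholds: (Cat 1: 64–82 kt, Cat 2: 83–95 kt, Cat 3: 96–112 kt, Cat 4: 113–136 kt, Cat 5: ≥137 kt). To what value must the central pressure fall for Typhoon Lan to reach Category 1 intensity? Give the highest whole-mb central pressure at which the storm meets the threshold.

972 mb

Category 1 begins at V = 64 kt.
Required ΔP = (64/6.6)^(1/0.625) = 9.697^1.600 ≈ 37.90 mb.
P_c ≤ 1010 − 37.90 = 972.10, so the highest integer P_c is 972 mb.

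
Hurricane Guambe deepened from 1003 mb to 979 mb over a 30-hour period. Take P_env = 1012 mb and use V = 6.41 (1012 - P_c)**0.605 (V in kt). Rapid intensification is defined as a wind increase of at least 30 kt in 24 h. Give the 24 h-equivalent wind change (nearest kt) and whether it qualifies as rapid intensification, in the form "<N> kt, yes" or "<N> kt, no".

V₁: ΔP = 9, V ≈ 6.41 × 9^0.605 ≈ 24.22 kt.
V₂: ΔP = 33, V ≈ 6.41 × 33^0.605 ≈ 53.16 kt.
ΔV over 30 h = 28.94 kt → 24 h equivalent = 28.94 × 24/30 ≈ 23.15 kt.
23 kt < 30 kt ⇒ not rapid intensification.

23 kt, no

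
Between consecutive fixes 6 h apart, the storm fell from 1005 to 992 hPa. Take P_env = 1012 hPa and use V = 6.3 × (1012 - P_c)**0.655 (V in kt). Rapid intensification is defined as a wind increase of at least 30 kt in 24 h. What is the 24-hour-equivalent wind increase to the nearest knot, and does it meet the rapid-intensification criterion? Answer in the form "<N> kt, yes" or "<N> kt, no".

V₁: ΔP = 7, V ≈ 6.3 × 7^0.655 ≈ 22.54 kt.
V₂: ΔP = 20, V ≈ 6.3 × 20^0.655 ≈ 44.82 kt.
ΔV over 6 h = 22.28 kt → 24 h equivalent = 22.28 × 24/6 ≈ 89.12 kt.
89 kt ≥ 30 kt ⇒ rapid intensification.

89 kt, yes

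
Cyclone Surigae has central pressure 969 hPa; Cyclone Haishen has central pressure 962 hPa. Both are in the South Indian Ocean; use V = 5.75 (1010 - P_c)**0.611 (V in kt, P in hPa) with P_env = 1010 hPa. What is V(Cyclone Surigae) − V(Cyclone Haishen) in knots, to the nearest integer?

-6 kt

Cyclone Surigae: ΔP = 41; V ≈ 5.75 × 41^0.611 ≈ 55.60 kt.
Cyclone Haishen: ΔP = 48; V ≈ 5.75 × 48^0.611 ≈ 61.22 kt.
Difference ≈ 55.60 − 61.22 = -5.62 → -6 kt.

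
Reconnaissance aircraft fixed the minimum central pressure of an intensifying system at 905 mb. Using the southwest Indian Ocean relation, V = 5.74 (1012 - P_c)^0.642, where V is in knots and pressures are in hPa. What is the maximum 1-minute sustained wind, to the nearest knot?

ΔP = 1012 − 905 = 107 mb.
107^0.642 ≈ 20.085.
V ≈ 5.74 × 20.085 ≈ 115.3 kt.

115 kt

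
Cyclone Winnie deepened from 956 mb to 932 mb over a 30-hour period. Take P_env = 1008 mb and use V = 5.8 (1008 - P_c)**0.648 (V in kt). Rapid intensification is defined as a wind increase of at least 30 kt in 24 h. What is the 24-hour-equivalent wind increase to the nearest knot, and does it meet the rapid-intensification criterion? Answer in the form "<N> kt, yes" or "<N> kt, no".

V₁: ΔP = 52, V ≈ 5.8 × 52^0.648 ≈ 75.06 kt.
V₂: ΔP = 76, V ≈ 5.8 × 76^0.648 ≈ 95.98 kt.
ΔV over 30 h = 20.92 kt → 24 h equivalent = 20.92 × 24/30 ≈ 16.74 kt.
17 kt < 30 kt ⇒ not rapid intensification.

17 kt, no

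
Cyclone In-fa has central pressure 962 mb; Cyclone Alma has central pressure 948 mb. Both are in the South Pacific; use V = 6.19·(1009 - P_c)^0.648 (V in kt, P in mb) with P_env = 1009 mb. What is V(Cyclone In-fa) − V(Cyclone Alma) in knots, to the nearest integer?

-14 kt

Cyclone In-fa: ΔP = 47; V ≈ 6.19 × 47^0.648 ≈ 75.03 kt.
Cyclone Alma: ΔP = 61; V ≈ 6.19 × 61^0.648 ≈ 88.84 kt.
Difference ≈ 75.03 − 88.84 = -13.81 → -14 kt.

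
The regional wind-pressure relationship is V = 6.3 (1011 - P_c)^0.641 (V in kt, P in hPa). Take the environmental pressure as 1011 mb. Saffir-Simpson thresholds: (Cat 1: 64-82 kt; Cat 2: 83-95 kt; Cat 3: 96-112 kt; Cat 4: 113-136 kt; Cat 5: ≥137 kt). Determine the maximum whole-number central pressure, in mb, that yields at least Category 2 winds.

Category 2 begins at V = 83 kt.
Required ΔP = (83/6.3)^(1/0.641) = 13.175^1.560 ≈ 55.83 mb.
P_c ≤ 1011 − 55.83 = 955.17, so the highest integer P_c is 955 mb.

955 mb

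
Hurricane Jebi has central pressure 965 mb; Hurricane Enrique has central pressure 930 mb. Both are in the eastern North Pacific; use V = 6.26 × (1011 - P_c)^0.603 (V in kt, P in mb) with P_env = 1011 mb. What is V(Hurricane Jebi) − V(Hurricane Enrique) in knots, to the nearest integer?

Hurricane Jebi: ΔP = 46; V ≈ 6.26 × 46^0.603 ≈ 62.98 kt.
Hurricane Enrique: ΔP = 81; V ≈ 6.26 × 81^0.603 ≈ 88.59 kt.
Difference ≈ 62.98 − 88.59 = -25.61 → -26 kt.

-26 kt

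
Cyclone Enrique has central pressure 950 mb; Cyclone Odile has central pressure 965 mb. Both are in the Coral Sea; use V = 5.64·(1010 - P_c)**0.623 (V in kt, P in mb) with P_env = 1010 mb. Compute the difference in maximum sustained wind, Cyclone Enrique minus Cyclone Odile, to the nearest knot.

12 kt

Cyclone Enrique: ΔP = 60; V ≈ 5.64 × 60^0.623 ≈ 72.29 kt.
Cyclone Odile: ΔP = 45; V ≈ 5.64 × 45^0.623 ≈ 60.43 kt.
Difference ≈ 72.29 − 60.43 = 11.86 → 12 kt.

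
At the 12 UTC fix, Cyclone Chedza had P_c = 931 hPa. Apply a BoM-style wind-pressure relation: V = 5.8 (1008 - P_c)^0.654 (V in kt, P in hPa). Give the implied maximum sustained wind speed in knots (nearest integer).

99 kt

ΔP = 1008 − 931 = 77 hPa.
77^0.654 ≈ 17.130.
V ≈ 5.8 × 17.130 ≈ 99.4 kt.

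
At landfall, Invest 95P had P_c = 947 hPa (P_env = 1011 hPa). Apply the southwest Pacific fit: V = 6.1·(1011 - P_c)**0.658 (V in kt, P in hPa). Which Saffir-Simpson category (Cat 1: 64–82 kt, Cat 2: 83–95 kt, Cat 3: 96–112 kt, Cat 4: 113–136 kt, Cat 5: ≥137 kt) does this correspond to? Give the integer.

2

ΔP = 1011 − 947 = 64 hPa.
V ≈ 6.1 × 64^0.658 = 6.1 × 15.43 ≈ 94 kt.
94 kt falls in the Category 2 band.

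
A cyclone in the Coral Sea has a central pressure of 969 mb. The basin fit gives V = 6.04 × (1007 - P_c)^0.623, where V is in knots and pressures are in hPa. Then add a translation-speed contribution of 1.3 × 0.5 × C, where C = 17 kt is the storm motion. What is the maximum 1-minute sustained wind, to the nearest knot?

69 kt

ΔP = 1007 − 969 = 38 mb.
38^0.623 ≈ 9.643.
V ≈ 6.04 × 9.643 ≈ 58.2 kt.
Translation term: 1.3 × 0.5 × 17 = 11.05 kt.
Corrected V ≈ 69.25 kt → 69 kt.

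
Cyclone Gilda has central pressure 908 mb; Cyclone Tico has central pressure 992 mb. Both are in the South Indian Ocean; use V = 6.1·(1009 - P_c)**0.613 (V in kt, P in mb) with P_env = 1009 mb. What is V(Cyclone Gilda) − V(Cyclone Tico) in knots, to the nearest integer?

69 kt

Cyclone Gilda: ΔP = 101; V ≈ 6.1 × 101^0.613 ≈ 103.27 kt.
Cyclone Tico: ΔP = 17; V ≈ 6.1 × 17^0.613 ≈ 34.64 kt.
Difference ≈ 103.27 − 34.64 = 68.63 → 69 kt.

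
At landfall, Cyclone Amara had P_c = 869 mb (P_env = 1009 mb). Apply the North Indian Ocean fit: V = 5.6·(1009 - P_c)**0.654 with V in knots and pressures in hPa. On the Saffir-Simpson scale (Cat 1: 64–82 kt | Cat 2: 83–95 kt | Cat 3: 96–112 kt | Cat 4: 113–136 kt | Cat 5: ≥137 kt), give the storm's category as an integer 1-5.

ΔP = 1009 − 869 = 140 mb.
V ≈ 5.6 × 140^0.654 = 5.6 × 25.33 ≈ 142 kt.
142 kt falls in the Category 5 band.

5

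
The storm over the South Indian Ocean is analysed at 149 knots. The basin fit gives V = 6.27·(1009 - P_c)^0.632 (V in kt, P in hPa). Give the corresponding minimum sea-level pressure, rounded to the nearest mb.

859 mb

ΔP = (V / 6.27)^(1/0.632) = (149/6.27)^1.582.
149/6.27 = 23.764; 23.764^1.582 ≈ 150.34 mb.
P_c = 1009 − 150.34 = 858.66 ≈ 859 mb.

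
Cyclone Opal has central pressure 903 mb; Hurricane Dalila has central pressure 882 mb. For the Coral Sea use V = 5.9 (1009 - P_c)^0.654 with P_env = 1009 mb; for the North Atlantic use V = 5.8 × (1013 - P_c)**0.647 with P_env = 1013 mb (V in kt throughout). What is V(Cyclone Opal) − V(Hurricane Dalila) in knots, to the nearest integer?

-11 kt

Cyclone Opal: ΔP = 106; V ≈ 5.9 × 106^0.654 ≈ 124.57 kt.
Hurricane Dalila: ΔP = 131; V ≈ 5.8 × 131^0.647 ≈ 135.93 kt.
Difference ≈ 124.57 − 135.93 = -11.36 → -11 kt.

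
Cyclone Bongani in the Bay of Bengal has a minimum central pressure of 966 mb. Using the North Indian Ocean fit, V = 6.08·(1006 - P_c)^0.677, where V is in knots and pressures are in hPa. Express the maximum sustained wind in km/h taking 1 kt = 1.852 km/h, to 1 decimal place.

136.8 km/h

ΔP = 1006 − 966 = 40 mb.
V ≈ 6.08 × 40^0.677 = 6.08 × 12.151 ≈ 73.875 kt.
73.875 × 1.852 ≈ 136.82 km/h → 136.8 km/h.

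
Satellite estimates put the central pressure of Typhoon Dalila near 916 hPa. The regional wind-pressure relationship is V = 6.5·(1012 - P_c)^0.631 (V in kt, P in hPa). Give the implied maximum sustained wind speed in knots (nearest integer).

116 kt

ΔP = 1012 − 916 = 96 hPa.
96^0.631 ≈ 17.816.
V ≈ 6.5 × 17.816 ≈ 115.8 kt.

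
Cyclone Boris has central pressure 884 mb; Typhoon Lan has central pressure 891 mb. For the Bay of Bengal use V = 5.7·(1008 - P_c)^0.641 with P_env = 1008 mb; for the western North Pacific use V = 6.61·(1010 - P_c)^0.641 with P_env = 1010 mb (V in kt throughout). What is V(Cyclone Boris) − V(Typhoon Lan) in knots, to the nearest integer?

Cyclone Boris: ΔP = 124; V ≈ 5.7 × 124^0.641 ≈ 125.24 kt.
Typhoon Lan: ΔP = 119; V ≈ 6.61 × 119^0.641 ≈ 141.46 kt.
Difference ≈ 125.24 − 141.46 = -16.22 → -16 kt.

-16 kt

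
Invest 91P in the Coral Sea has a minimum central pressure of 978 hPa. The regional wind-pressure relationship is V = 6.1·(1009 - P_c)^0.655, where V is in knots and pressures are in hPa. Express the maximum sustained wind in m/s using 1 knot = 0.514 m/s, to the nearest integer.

30 m/s

ΔP = 1009 − 978 = 31 hPa.
V ≈ 6.1 × 31^0.655 = 6.1 × 9.481 ≈ 57.832 kt.
57.832 × 0.514 ≈ 29.73 m/s → 30 m/s.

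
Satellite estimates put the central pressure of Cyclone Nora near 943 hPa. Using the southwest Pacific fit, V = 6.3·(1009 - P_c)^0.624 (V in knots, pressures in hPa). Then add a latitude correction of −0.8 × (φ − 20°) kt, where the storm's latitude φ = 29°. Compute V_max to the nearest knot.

79 kt

ΔP = 1009 − 943 = 66 hPa.
66^0.624 ≈ 13.658.
V ≈ 6.3 × 13.658 ≈ 86.0 kt.
Latitude correction: −0.8 × (29 − 20) = -7.2 kt.
Corrected V ≈ 78.8 kt → 79 kt.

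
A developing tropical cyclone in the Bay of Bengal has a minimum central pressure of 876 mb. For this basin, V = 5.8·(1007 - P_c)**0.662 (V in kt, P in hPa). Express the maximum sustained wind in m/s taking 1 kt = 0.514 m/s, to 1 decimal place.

ΔP = 1007 − 876 = 131 mb.
V ≈ 5.8 × 131^0.662 = 5.8 × 25.214 ≈ 146.238 kt.
146.238 × 0.514 ≈ 75.17 m/s → 75.2 m/s.

75.2 m/s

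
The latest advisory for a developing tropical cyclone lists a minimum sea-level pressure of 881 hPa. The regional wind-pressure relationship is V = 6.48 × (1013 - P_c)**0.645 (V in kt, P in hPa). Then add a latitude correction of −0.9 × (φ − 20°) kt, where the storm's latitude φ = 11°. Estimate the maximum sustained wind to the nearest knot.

ΔP = 1013 − 881 = 132 hPa.
132^0.645 ≈ 23.322.
V ≈ 6.48 × 23.322 ≈ 151.1 kt.
Latitude correction: −0.9 × (11 − 20) = 8.1 kt.
Corrected V ≈ 159.2 kt → 159 kt.

159 kt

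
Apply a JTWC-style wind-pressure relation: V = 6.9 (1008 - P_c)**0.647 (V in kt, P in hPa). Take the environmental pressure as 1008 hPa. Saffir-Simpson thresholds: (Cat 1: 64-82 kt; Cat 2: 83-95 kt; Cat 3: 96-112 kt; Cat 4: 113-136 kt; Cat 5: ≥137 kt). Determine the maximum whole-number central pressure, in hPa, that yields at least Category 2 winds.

961 hPa

Category 2 begins at V = 83 kt.
Required ΔP = (83/6.9)^(1/0.647) = 12.029^1.546 ≈ 46.73 hPa.
P_c ≤ 1008 − 46.73 = 961.27, so the highest integer P_c is 961 hPa.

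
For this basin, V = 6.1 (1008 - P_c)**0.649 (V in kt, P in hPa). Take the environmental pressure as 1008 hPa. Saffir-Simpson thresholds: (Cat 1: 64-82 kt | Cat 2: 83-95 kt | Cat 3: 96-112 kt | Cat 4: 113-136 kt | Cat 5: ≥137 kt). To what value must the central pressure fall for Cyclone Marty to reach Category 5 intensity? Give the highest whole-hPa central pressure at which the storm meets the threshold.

Category 5 begins at V = 137 kt.
Required ΔP = (137/6.1)^(1/0.649) = 22.459^1.541 ≈ 120.86 hPa.
P_c ≤ 1008 − 120.86 = 887.14, so the highest integer P_c is 887 hPa.

887 hPa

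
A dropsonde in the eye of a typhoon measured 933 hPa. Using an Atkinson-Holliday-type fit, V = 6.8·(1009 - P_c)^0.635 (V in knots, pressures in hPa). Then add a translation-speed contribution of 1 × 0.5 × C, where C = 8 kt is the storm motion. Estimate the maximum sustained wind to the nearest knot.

ΔP = 1009 − 933 = 76 hPa.
76^0.635 ≈ 15.643.
V ≈ 6.8 × 15.643 ≈ 106.4 kt.
Translation term: 1 × 0.5 × 8 = 4 kt.
Corrected V ≈ 110.4 kt → 110 kt.

110 kt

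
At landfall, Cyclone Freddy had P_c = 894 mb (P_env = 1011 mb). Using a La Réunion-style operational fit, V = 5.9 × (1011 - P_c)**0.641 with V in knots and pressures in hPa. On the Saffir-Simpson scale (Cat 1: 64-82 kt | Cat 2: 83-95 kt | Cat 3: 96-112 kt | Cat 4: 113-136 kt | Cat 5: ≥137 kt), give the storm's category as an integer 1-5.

ΔP = 1011 − 894 = 117 mb.
V ≈ 5.9 × 117^0.641 = 5.9 × 21.17 ≈ 125 kt.
125 kt falls in the Category 4 band.

4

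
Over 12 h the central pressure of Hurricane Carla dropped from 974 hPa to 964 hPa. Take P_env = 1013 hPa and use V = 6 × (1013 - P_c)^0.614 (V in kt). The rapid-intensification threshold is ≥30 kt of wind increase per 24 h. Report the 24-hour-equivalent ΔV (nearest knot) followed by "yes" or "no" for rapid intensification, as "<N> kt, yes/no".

V₁: ΔP = 39, V ≈ 6 × 39^0.614 ≈ 56.89 kt.
V₂: ΔP = 49, V ≈ 6 × 49^0.614 ≈ 65.45 kt.
ΔV over 12 h = 8.56 kt → 24 h equivalent = 8.56 × 24/12 ≈ 17.12 kt.
17 kt < 30 kt ⇒ not rapid intensification.

17 kt, no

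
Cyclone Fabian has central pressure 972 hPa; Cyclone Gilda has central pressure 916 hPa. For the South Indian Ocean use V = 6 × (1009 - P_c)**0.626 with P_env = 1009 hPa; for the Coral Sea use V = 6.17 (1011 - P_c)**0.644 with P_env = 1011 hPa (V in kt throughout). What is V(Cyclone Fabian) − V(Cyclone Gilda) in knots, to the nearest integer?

Cyclone Fabian: ΔP = 37; V ≈ 6 × 37^0.626 ≈ 57.52 kt.
Cyclone Gilda: ΔP = 95; V ≈ 6.17 × 95^0.644 ≈ 115.86 kt.
Difference ≈ 57.52 − 115.86 = -58.34 → -58 kt.

-58 kt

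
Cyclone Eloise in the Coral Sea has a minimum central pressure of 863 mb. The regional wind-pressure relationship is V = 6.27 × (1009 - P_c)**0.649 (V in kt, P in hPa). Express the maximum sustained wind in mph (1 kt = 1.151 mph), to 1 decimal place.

183.2 mph

ΔP = 1009 − 863 = 146 mb.
V ≈ 6.27 × 146^0.649 = 6.27 × 25.390 ≈ 159.196 kt.
159.196 × 1.151 ≈ 183.23 mph → 183.2 mph.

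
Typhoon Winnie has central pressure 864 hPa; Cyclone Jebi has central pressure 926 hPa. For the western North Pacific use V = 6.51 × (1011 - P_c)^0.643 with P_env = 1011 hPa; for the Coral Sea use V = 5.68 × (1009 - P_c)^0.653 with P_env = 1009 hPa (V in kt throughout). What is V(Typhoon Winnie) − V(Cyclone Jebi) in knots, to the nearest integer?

Typhoon Winnie: ΔP = 147; V ≈ 6.51 × 147^0.643 ≈ 161.13 kt.
Cyclone Jebi: ΔP = 83; V ≈ 5.68 × 83^0.653 ≈ 101.74 kt.
Difference ≈ 161.13 − 101.74 = 59.39 → 59 kt.

59 kt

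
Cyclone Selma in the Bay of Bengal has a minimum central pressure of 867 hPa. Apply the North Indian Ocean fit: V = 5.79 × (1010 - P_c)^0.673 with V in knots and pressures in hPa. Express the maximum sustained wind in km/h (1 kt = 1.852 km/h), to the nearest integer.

ΔP = 1010 − 867 = 143 hPa.
V ≈ 5.79 × 143^0.673 = 5.79 × 28.219 ≈ 163.388 kt.
163.388 × 1.852 ≈ 302.59 km/h → 303 km/h.

303 km/h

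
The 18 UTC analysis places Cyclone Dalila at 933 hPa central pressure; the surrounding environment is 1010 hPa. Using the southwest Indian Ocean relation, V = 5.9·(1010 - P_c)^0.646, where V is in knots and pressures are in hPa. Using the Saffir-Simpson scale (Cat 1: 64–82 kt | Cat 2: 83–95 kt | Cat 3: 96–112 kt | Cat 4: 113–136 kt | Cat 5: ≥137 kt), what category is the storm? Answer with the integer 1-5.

3

ΔP = 1010 − 933 = 77 hPa.
V ≈ 5.9 × 77^0.646 = 5.9 × 16.55 ≈ 98 kt.
98 kt falls in the Category 3 band.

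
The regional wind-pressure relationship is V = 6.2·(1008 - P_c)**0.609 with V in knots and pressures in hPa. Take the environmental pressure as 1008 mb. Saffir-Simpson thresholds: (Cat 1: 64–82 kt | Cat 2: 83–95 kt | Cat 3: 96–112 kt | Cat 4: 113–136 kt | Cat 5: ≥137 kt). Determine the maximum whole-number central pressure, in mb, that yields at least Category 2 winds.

937 mb

Category 2 begins at V = 83 kt.
Required ΔP = (83/6.2)^(1/0.609) = 13.387^1.642 ≈ 70.80 mb.
P_c ≤ 1008 − 70.80 = 937.20, so the highest integer P_c is 937 mb.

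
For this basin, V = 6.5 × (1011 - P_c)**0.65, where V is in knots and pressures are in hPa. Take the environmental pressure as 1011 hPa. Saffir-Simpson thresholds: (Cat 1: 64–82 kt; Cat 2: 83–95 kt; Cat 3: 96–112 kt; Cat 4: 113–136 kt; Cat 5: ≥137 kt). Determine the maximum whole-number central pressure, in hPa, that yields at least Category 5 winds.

902 hPa

Category 5 begins at V = 137 kt.
Required ΔP = (137/6.5)^(1/0.65) = 21.077^1.538 ≈ 108.80 hPa.
P_c ≤ 1011 − 108.80 = 902.20, so the highest integer P_c is 902 hPa.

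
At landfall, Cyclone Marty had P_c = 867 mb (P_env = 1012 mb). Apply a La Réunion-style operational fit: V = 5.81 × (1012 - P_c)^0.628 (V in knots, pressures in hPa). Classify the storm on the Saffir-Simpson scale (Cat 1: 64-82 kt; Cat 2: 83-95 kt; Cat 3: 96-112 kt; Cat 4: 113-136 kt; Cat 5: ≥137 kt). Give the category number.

4

ΔP = 1012 − 867 = 145 mb.
V ≈ 5.81 × 145^0.628 = 5.81 × 22.77 ≈ 132 kt.
132 kt falls in the Category 4 band.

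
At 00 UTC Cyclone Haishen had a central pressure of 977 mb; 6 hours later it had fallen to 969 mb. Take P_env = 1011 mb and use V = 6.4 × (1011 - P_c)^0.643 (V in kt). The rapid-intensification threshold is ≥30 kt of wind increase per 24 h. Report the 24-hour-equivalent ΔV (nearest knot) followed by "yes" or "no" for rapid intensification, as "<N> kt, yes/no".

36 kt, yes

V₁: ΔP = 34, V ≈ 6.4 × 34^0.643 ≈ 61.79 kt.
V₂: ΔP = 42, V ≈ 6.4 × 42^0.643 ≈ 70.78 kt.
ΔV over 6 h = 8.99 kt → 24 h equivalent = 8.99 × 24/6 ≈ 35.96 kt.
36 kt ≥ 30 kt ⇒ rapid intensification.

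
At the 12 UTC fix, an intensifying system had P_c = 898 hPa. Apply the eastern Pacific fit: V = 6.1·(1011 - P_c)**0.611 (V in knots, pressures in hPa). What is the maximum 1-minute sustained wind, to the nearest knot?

110 kt

ΔP = 1011 − 898 = 113 hPa.
113^0.611 ≈ 17.965.
V ≈ 6.1 × 17.965 ≈ 109.6 kt.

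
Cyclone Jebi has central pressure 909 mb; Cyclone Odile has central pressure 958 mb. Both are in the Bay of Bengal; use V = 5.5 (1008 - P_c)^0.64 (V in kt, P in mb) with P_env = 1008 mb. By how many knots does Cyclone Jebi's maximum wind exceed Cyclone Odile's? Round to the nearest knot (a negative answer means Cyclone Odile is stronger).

Cyclone Jebi: ΔP = 99; V ≈ 5.5 × 99^0.64 ≈ 104.13 kt.
Cyclone Odile: ΔP = 50; V ≈ 5.5 × 50^0.64 ≈ 67.25 kt.
Difference ≈ 104.13 − 67.25 = 36.88 → 37 kt.

37 kt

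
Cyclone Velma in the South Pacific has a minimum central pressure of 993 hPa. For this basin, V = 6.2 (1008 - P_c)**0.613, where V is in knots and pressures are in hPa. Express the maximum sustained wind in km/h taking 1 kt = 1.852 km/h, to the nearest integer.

60 km/h

ΔP = 1008 − 993 = 15 hPa.
V ≈ 6.2 × 15^0.613 = 6.2 × 5.259 ≈ 32.609 kt.
32.609 × 1.852 ≈ 60.39 km/h → 60 km/h.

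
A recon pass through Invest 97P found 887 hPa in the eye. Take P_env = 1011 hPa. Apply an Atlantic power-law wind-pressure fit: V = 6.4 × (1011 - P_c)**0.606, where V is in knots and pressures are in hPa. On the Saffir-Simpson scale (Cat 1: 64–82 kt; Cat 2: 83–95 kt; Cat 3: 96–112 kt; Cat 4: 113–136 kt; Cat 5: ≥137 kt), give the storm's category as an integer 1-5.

4

ΔP = 1011 − 887 = 124 hPa.
V ≈ 6.4 × 124^0.606 = 6.4 × 18.56 ≈ 119 kt.
119 kt falls in the Category 4 band.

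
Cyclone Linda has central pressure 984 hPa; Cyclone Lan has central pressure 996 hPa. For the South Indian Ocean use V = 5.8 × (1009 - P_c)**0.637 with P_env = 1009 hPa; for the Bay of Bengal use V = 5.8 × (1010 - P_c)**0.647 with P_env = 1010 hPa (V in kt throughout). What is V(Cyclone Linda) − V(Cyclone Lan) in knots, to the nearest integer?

13 kt

Cyclone Linda: ΔP = 25; V ≈ 5.8 × 25^0.637 ≈ 45.07 kt.
Cyclone Lan: ΔP = 14; V ≈ 5.8 × 14^0.647 ≈ 31.99 kt.
Difference ≈ 45.07 − 31.99 = 13.08 → 13 kt.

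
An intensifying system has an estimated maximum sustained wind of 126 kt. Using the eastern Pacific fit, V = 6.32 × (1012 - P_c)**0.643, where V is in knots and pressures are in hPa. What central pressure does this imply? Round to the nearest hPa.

907 hPa

ΔP = (V / 6.32)^(1/0.643) = (126/6.32)^1.555.
126/6.32 = 19.937; 19.937^1.555 ≈ 105.01 hPa.
P_c = 1012 − 105.01 = 906.99 ≈ 907 hPa.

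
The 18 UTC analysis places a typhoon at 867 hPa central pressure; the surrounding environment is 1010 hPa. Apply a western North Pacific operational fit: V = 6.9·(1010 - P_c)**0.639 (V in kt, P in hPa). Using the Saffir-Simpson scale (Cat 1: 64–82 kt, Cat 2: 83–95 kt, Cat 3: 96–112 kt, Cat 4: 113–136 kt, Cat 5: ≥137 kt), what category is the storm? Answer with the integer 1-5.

ΔP = 1010 − 867 = 143 hPa.
V ≈ 6.9 × 143^0.639 = 6.9 × 23.84 ≈ 164 kt.
164 kt falls in the Category 5 band.

5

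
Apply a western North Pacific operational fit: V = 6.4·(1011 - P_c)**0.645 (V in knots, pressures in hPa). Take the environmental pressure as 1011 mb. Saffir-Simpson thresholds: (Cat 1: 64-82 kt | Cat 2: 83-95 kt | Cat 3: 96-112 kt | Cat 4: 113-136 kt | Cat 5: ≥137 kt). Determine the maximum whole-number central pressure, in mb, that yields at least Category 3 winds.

944 mb

Category 3 begins at V = 96 kt.
Required ΔP = (96/6.4)^(1/0.645) = 15.000^1.550 ≈ 66.59 mb.
P_c ≤ 1011 − 66.59 = 944.41, so the highest integer P_c is 944 mb.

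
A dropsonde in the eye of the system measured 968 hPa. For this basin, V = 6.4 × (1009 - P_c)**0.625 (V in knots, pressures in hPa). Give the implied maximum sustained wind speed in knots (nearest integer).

65 kt

ΔP = 1009 − 968 = 41 hPa.
41^0.625 ≈ 10.186.
V ≈ 6.4 × 10.186 ≈ 65.2 kt.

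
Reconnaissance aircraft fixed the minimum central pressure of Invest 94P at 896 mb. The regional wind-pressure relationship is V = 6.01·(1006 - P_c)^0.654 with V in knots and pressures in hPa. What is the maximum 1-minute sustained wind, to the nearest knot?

130 kt

ΔP = 1006 − 896 = 110 mb.
110^0.654 ≈ 21.631.
V ≈ 6.01 × 21.631 ≈ 130.0 kt.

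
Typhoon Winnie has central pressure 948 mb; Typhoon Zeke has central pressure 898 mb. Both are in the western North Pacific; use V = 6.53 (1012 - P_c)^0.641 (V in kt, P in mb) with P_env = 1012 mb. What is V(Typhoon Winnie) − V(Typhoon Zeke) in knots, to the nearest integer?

Typhoon Winnie: ΔP = 64; V ≈ 6.53 × 64^0.641 ≈ 93.90 kt.
Typhoon Zeke: ΔP = 114; V ≈ 6.53 × 114^0.641 ≈ 135.95 kt.
Difference ≈ 93.90 − 135.95 = -42.05 → -42 kt.

-42 kt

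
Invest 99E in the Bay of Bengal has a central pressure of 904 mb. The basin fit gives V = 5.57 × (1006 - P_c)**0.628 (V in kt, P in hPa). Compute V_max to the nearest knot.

102 kt

ΔP = 1006 − 904 = 102 mb.
102^0.628 ≈ 18.256.
V ≈ 5.57 × 18.256 ≈ 101.7 kt.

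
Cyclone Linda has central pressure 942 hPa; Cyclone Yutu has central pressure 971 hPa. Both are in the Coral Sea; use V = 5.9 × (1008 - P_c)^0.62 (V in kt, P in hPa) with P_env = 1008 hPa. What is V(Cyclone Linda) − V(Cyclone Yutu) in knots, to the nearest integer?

24 kt

Cyclone Linda: ΔP = 66; V ≈ 5.9 × 66^0.62 ≈ 79.24 kt.
Cyclone Yutu: ΔP = 37; V ≈ 5.9 × 37^0.62 ≈ 55.35 kt.
Difference ≈ 79.24 − 55.35 = 23.89 → 24 kt.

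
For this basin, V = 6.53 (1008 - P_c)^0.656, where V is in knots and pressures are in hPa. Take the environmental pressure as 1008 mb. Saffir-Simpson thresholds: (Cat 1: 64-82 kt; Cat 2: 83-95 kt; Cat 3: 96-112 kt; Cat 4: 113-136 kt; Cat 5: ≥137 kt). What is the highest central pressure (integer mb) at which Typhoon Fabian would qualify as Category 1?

Category 1 begins at V = 64 kt.
Required ΔP = (64/6.53)^(1/0.656) = 9.801^1.524 ≈ 32.44 mb.
P_c ≤ 1008 − 32.44 = 975.56, so the highest integer P_c is 975 mb.

975 mb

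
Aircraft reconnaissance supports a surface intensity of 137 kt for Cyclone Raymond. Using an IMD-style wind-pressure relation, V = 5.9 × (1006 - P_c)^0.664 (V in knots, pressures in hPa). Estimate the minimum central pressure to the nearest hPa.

892 hPa

ΔP = (V / 5.9)^(1/0.664) = (137/5.9)^1.506.
137/5.9 = 23.220; 23.220^1.506 ≈ 114.03 hPa.
P_c = 1006 − 114.03 = 891.97 ≈ 892 hPa.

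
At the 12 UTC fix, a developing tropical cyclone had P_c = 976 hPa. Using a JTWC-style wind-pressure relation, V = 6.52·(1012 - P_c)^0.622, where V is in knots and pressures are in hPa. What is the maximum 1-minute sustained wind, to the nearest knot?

ΔP = 1012 − 976 = 36 hPa.
36^0.622 ≈ 9.290.
V ≈ 6.52 × 9.290 ≈ 60.6 kt.

61 kt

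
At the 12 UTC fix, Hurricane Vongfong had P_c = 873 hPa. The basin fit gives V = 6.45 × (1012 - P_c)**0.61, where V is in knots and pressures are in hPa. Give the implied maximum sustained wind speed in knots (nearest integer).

131 kt

ΔP = 1012 − 873 = 139 hPa.
139^0.61 ≈ 20.288.
V ≈ 6.45 × 20.288 ≈ 130.9 kt.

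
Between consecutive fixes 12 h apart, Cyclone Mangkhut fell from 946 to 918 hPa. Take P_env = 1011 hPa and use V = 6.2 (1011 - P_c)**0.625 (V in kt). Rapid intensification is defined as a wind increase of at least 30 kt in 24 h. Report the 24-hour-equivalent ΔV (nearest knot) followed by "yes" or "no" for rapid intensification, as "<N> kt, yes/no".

V₁: ΔP = 65, V ≈ 6.2 × 65^0.625 ≈ 84.23 kt.
V₂: ΔP = 93, V ≈ 6.2 × 93^0.625 ≈ 105.36 kt.
ΔV over 12 h = 21.13 kt → 24 h equivalent = 21.13 × 24/12 ≈ 42.26 kt.
42 kt ≥ 30 kt ⇒ rapid intensification.

42 kt, yes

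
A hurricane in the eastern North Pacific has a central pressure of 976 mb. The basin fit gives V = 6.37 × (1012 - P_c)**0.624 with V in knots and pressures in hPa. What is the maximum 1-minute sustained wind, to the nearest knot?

60 kt

ΔP = 1012 − 976 = 36 mb.
36^0.624 ≈ 9.357.
V ≈ 6.37 × 9.357 ≈ 59.6 kt.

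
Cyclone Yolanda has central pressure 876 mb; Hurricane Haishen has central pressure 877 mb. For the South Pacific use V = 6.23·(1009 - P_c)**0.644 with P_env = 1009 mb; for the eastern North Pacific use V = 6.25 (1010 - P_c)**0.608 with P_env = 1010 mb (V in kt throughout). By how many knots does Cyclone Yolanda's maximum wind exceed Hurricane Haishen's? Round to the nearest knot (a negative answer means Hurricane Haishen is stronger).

23 kt

Cyclone Yolanda: ΔP = 133; V ≈ 6.23 × 133^0.644 ≈ 145.29 kt.
Hurricane Haishen: ΔP = 133; V ≈ 6.25 × 133^0.608 ≈ 122.23 kt.
Difference ≈ 145.29 − 122.23 = 23.06 → 23 kt.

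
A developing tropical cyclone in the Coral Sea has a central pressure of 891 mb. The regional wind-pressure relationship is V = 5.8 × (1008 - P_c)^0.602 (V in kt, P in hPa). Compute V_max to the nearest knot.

102 kt

ΔP = 1008 − 891 = 117 mb.
117^0.602 ≈ 17.581.
V ≈ 5.8 × 17.581 ≈ 102.0 kt.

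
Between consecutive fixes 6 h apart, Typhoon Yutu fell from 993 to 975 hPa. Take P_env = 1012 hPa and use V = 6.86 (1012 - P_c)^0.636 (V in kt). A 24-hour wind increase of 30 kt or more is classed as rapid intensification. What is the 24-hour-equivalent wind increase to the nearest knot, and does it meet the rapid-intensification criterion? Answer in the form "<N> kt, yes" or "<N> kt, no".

94 kt, yes

V₁: ΔP = 19, V ≈ 6.86 × 19^0.636 ≈ 44.63 kt.
V₂: ΔP = 37, V ≈ 6.86 × 37^0.636 ≈ 68.19 kt.
ΔV over 6 h = 23.56 kt → 24 h equivalent = 23.56 × 24/6 ≈ 94.24 kt.
94 kt ≥ 30 kt ⇒ rapid intensification.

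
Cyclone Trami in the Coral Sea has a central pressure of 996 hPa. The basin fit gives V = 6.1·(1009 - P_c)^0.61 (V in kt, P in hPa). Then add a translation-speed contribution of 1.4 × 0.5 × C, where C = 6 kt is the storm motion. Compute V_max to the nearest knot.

ΔP = 1009 − 996 = 13 hPa.
13^0.61 ≈ 4.781.
V ≈ 6.1 × 4.781 ≈ 29.2 kt.
Translation term: 1.4 × 0.5 × 6 = 4.2 kt.
Corrected V ≈ 33.4 kt → 33 kt.

33 kt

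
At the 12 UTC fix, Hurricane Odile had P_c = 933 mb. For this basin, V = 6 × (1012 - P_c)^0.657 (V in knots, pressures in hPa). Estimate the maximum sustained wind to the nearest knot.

106 kt

ΔP = 1012 − 933 = 79 mb.
79^0.657 ≈ 17.650.
V ≈ 6 × 17.650 ≈ 105.9 kt.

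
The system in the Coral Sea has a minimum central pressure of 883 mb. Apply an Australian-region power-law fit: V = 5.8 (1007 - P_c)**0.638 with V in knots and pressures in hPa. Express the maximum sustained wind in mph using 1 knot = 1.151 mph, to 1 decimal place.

144.6 mph

ΔP = 1007 − 883 = 124 mb.
V ≈ 5.8 × 124^0.638 = 5.8 × 21.657 ≈ 125.612 kt.
125.612 × 1.151 ≈ 144.58 mph → 144.6 mph.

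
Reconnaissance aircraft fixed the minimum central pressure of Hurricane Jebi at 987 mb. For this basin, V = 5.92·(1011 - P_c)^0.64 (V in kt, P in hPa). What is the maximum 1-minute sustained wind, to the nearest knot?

45 kt

ΔP = 1011 − 987 = 24 mb.
24^0.64 ≈ 7.644.
V ≈ 5.92 × 7.644 ≈ 45.3 kt.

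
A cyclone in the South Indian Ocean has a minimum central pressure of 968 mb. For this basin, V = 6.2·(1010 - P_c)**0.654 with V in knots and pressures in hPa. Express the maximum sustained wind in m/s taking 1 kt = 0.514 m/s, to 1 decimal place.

36.7 m/s

ΔP = 1010 − 968 = 42 mb.
V ≈ 6.2 × 42^0.654 = 6.2 × 11.524 ≈ 71.449 kt.
71.449 × 0.514 ≈ 36.72 m/s → 36.7 m/s.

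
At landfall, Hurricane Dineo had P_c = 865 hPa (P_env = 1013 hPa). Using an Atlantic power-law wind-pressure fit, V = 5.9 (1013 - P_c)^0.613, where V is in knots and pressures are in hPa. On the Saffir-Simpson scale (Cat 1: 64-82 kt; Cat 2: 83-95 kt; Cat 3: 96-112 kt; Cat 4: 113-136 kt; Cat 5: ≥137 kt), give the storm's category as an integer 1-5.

ΔP = 1013 − 865 = 148 hPa.
V ≈ 5.9 × 148^0.613 = 5.9 × 21.40 ≈ 126 kt.
126 kt falls in the Category 4 band.

4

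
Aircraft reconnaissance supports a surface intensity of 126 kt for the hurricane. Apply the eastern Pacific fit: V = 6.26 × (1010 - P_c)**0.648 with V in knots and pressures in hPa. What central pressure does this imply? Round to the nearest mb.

ΔP = (V / 6.26)^(1/0.648) = (126/6.26)^1.543.
126/6.26 = 20.128; 20.128^1.543 ≈ 102.81 mb.
P_c = 1010 − 102.81 = 907.19 ≈ 907 mb.

907 mb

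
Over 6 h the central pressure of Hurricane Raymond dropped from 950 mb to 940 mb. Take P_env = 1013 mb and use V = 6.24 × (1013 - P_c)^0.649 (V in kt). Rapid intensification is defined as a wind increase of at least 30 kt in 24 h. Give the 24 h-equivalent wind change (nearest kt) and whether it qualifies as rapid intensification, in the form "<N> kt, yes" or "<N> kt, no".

V₁: ΔP = 63, V ≈ 6.24 × 63^0.649 ≈ 91.82 kt.
V₂: ΔP = 73, V ≈ 6.24 × 73^0.649 ≈ 101.04 kt.
ΔV over 6 h = 9.22 kt → 24 h equivalent = 9.22 × 24/6 ≈ 36.88 kt.
37 kt ≥ 30 kt ⇒ rapid intensification.

37 kt, yes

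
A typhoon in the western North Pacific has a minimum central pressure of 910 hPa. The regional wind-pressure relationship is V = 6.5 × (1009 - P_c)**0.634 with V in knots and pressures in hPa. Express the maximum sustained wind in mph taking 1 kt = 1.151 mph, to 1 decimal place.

ΔP = 1009 − 910 = 99 hPa.
V ≈ 6.5 × 99^0.634 = 6.5 × 18.418 ≈ 119.714 kt.
119.714 × 1.151 ≈ 137.79 mph → 137.8 mph.

137.8 mph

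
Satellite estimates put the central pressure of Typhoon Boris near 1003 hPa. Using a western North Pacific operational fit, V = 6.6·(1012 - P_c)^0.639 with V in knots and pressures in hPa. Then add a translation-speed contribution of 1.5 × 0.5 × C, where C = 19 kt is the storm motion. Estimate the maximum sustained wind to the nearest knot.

41 kt

ΔP = 1012 − 1003 = 9 hPa.
9^0.639 ≈ 4.072.
V ≈ 6.6 × 4.072 ≈ 26.9 kt.
Translation term: 1.5 × 0.5 × 19 = 14.25 kt.
Corrected V ≈ 41.15 kt → 41 kt.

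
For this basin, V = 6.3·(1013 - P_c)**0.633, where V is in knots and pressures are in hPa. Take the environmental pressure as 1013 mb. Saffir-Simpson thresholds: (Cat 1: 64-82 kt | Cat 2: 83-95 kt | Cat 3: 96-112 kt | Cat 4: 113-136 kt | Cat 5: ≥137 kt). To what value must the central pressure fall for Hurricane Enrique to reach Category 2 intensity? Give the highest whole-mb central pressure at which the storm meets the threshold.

954 mb

Category 2 begins at V = 83 kt.
Required ΔP = (83/6.3)^(1/0.633) = 13.175^1.580 ≈ 58.74 mb.
P_c ≤ 1013 − 58.74 = 954.26, so the highest integer P_c is 954 mb.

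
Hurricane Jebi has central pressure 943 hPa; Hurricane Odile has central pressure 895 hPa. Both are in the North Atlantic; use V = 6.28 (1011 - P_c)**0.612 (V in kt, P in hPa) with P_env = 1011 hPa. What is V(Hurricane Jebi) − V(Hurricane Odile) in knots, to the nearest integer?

-32 kt

Hurricane Jebi: ΔP = 68; V ≈ 6.28 × 68^0.612 ≈ 83.07 kt.
Hurricane Odile: ΔP = 116; V ≈ 6.28 × 116^0.612 ≈ 115.19 kt.
Difference ≈ 83.07 − 115.19 = -32.12 → -32 kt.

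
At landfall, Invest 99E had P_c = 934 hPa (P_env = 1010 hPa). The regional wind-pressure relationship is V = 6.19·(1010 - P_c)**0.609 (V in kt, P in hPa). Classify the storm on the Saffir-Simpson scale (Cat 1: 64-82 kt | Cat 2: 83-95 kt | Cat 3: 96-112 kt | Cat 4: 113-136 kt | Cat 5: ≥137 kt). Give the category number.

2

ΔP = 1010 − 934 = 76 hPa.
V ≈ 6.19 × 76^0.609 = 6.19 × 13.98 ≈ 87 kt.
87 kt falls in the Category 2 band.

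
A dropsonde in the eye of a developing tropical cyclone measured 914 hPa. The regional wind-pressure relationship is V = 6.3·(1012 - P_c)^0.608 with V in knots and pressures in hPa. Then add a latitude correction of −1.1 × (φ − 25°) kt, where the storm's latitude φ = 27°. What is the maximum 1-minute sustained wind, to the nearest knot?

ΔP = 1012 − 914 = 98 hPa.
98^0.608 ≈ 16.243.
V ≈ 6.3 × 16.243 ≈ 102.3 kt.
Latitude correction: −1.1 × (27 − 25) = -2.2 kt.
Corrected V ≈ 100.1 kt → 100 kt.

100 kt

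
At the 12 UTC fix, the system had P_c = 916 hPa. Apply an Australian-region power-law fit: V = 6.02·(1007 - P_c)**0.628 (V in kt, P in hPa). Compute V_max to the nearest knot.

ΔP = 1007 − 916 = 91 hPa.
91^0.628 ≈ 16.993.
V ≈ 6.02 × 16.993 ≈ 102.3 kt.

102 kt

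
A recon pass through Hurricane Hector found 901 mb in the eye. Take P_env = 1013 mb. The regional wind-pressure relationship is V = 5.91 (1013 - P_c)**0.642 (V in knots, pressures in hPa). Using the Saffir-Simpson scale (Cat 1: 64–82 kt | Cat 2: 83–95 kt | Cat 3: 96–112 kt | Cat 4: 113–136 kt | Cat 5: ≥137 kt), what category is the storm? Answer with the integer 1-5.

4

ΔP = 1013 − 901 = 112 mb.
V ≈ 5.91 × 112^0.642 = 5.91 × 20.68 ≈ 122 kt.
122 kt falls in the Category 4 band.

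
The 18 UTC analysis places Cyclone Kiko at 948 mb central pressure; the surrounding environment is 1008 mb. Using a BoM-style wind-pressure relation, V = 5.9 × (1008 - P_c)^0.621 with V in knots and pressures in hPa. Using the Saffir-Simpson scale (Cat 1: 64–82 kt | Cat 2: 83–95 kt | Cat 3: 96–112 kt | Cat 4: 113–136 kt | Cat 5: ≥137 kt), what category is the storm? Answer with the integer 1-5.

1

ΔP = 1008 − 948 = 60 mb.
V ≈ 5.9 × 60^0.621 = 5.9 × 12.71 ≈ 75 kt.
75 kt falls in the Category 1 band.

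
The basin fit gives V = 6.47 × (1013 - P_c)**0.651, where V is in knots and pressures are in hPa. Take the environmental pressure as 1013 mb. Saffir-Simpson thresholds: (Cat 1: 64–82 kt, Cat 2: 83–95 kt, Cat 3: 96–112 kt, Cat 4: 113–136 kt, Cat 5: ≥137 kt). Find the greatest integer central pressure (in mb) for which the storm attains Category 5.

904 mb

Category 5 begins at V = 137 kt.
Required ΔP = (137/6.47)^(1/0.651) = 21.175^1.536 ≈ 108.79 mb.
P_c ≤ 1013 − 108.79 = 904.21, so the highest integer P_c is 904 mb.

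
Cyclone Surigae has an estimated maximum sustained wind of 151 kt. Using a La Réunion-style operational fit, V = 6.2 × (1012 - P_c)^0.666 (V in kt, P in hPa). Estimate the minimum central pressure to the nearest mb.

891 mb

ΔP = (V / 6.2)^(1/0.666) = (151/6.2)^1.502.
151/6.2 = 24.355; 24.355^1.502 ≈ 120.77 mb.
P_c = 1012 − 120.77 = 891.23 ≈ 891 mb.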